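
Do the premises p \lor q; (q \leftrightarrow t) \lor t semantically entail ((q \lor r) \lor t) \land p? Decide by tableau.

Initial set: {(p \lor q); ((q \leftrightarrow t) \lor t); \lnot (((q \lor r) \lor t) \land p)}.
(p \lor q): β-rule — branch into p  //  q.
  branch 1 (add p):
    ((q \leftrightarrow t) \lor t): β-rule — branch into (q \leftrightarrow t)  //  t.
      branch 1.1 (add (q \leftrightarrow t)):
        \lnot (((q \lor r) \lor t) \land p): β-rule — branch into \lnot ((q \lor r) \lor t)  //  \lnot p.
          branch 1.1.1 (add \lnot ((q \lor r) \lor t)):
            \lnot ((q \lor r) \lor t): α-rule — add \lnot (q \lor r), \lnot t.
            \lnot (q \lor r): α-rule — add \lnot q, \lnot r.
            (q \leftrightarrow t): β-rule — branch into q, t  //  \lnot q, \lnot t.
              branch 1.1.1.1 (add q, t):
                × closes — contains both q and \lnot q.
              branch 1.1.1.2 (add \lnot q, \lnot t):
                ○ open, literals {p=T, q=F, r=F, t=F}.
          branch 1.1.2 (add \lnot p):
            × closes — contains both p and \lnot p.
      branch 1.2 (add t):
        \lnot (((q \lor r) \lor t) \land p): β-rule — branch into \lnot ((q \lor r) \lor t)  //  \lnot p.
          branch 1.2.1 (add \lnot ((q \lor r) \lor t)):
            \lnot ((q \lor r) \lor t): α-rule — add \lnot (q \lor r), \lnot t.
            × closes — contains both t and \lnot t.
          branch 1.2.2 (add \lnot p):
            × closes — contains both p and \lnot p.
  branch 2 (add q):
    ((q \leftrightarrow t) \lor t): β-rule — branch into (q \leftrightarrow t)  //  t.
      branch 2.1 (add (q \leftrightarrow t)):
        \lnot (((q \lor r) \lor t) \land p): β-rule — branch into \lnot ((q \lor r) \lor t)  //  \lnot p.
          branch 2.1.1 (add \lnot ((q \lor r) \lor t)):
            \lnot ((q \lor r) \lor t): α-rule — add \lnot (q \lor r), \lnot t.
            \lnot (q \lor r): α-rule — add \lnot q, \lnot r.
            × closes — contains both q and \lnot q.
          branch 2.1.2 (add \lnot p):
            (q \leftrightarrow t): β-rule — branch into q, t  //  \lnot q, \lnot t.
              branch 2.1.2.1 (add q, t):
                ○ open, literals {p=F, q=T, t=T}.
              branch 2.1.2.2 (add \lnot q, \lnot t):
                × closes — contains both q and \lnot q.
      branch 2.2 (add t):
        \lnot (((q \lor r) \lor t) \land p): β-rule — branch into \lnot ((q \lor r) \lor t)  //  \lnot p.
          branch 2.2.1 (add \lnot ((q \lor r) \lor t)):
            \lnot ((q \lor r) \lor t): α-rule — add \lnot (q \lor r), \lnot t.
            × closes — contains both t and \lnot t.
          branch 2.2.2 (add \lnot p):
            ○ open, literals {p=F, q=T, t=T}.
7 branches closed, 3 open.
An open branch gives a countermodel: p=T, q=F, r=F, t=F (unmentioned atoms arbitrary); the premises hold there but the conclusion fails.

No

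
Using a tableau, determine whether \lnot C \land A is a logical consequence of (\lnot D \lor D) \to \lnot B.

No

Initial set: {((\lnot D \lor D) \to \lnot B); \lnot (\lnot C \land A)}.
((\lnot D \lor D) \to \lnot B): β-rule — branch into \lnot (\lnot D \lor D)  //  \lnot B.
  branch 1 (add \lnot (\lnot D \lor D)):
    \lnot (\lnot D \lor D): α-rule — add \lnot \lnot D, \lnot D.
    × closes — contains both D and \lnot D.
  branch 2 (add \lnot B):
    \lnot (\lnot C \land A): β-rule — branch into \lnot \lnot C  //  \lnot A.
      branch 2.1 (add \lnot \lnot C):
        ○ open, literals {B=F, C=T}.
      branch 2.2 (add \lnot A):
        ○ open, literals {A=F, B=F}.
1 branch closed, 2 open.
An open branch gives a countermodel: B=F, C=T (unmentioned atoms arbitrary); the premises hold there but the conclusion fails.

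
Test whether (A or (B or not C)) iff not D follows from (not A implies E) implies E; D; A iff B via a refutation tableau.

Initial set: {((not A implies E) implies E); D; (A iff B); not ((A or (B or not C)) iff not D)}.
((not A implies E) implies E): β-rule — branch into not (not A implies E)  //  E.
  branch 1 (add not (not A implies E)):
    not (not A implies E): α-rule — add not A, not E.
    (A iff B): β-rule — branch into A, B  //  not A, not B.
      branch 1.1 (add A, B):
        × closes — contains both A and not A.
      branch 1.2 (add not A, not B):
        not ((A or (B or not C)) iff not D): β-rule — branch into (A or (B or not C)), not not D  //  not (A or (B or not C)), not D.
          branch 1.2.1 (add (A or (B or not C)), not not D):
            (A or (B or not C)): β-rule — branch into A  //  (B or not C).
              branch 1.2.1.1 (add A):
                × closes — contains both A and not A.
              branch 1.2.1.2 (add (B or not C)):
                (B or not C): β-rule — branch into B  //  not C.
                  branch 1.2.1.2.1 (add B):
                    × closes — contains both B and not B.
                  branch 1.2.1.2.2 (add not C):
                    ○ open, literals {A=F, B=F, C=F, D=T, E=F}.
          branch 1.2.2 (add not (A or (B or not C)), not D):
            × closes — contains both D and not D.
  branch 2 (add E):
    (A iff B): β-rule — branch into A, B  //  not A, not B.
      branch 2.1 (add A, B):
        not ((A or (B or not C)) iff not D): β-rule — branch into (A or (B or not C)), not not D  //  not (A or (B or not C)), not D.
          branch 2.1.1 (add (A or (B or not C)), not not D):
            (A or (B or not C)): β-rule — branch into A  //  (B or not C).
              branch 2.1.1.1 (add A):
                ○ open, literals {A=T, B=T, D=T, E=T}.
              branch 2.1.1.2 (add (B or not C)):
                (B or not C): β-rule — branch into B  //  not C.
                  branch 2.1.1.2.1 (add B):
                    ○ open, literals {A=T, B=T, D=T, E=T}.
                  branch 2.1.1.2.2 (add not C):
                    ○ open, literals {A=T, B=T, C=F, D=T, E=T}.
          branch 2.1.2 (add not (A or (B or not C)), not D):
            × closes — contains both D and not D.
      branch 2.2 (add not A, not B):
        not ((A or (B or not C)) iff not D): β-rule — branch into (A or (B or not C)), not not D  //  not (A or (B or not C)), not D.
          branch 2.2.1 (add (A or (B or not C)), not not D):
            (A or (B or not C)): β-rule — branch into A  //  (B or not C).
              branch 2.2.1.1 (add A):
                × closes — contains both A and not A.
              branch 2.2.1.2 (add (B or not C)):
                (B or not C): β-rule — branch into B  //  not C.
                  branch 2.2.1.2.1 (add B):
                    × closes — contains both B and not B.
                  branch 2.2.1.2.2 (add not C):
                    ○ open, literals {A=F, B=F, C=F, D=T, E=T}.
          branch 2.2.2 (add not (A or (B or not C)), not D):
            × closes — contains both D and not D.
8 branches closed, 5 open.
An open branch gives a countermodel: A=F, B=F, C=F, D=T, E=F (unmentioned atoms arbitrary); the premises hold there but the conclusion fails.

No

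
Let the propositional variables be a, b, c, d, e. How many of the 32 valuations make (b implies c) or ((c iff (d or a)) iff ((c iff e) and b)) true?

28

Initial set: {T ((b implies c) or ((c iff (d or a)) iff ((c iff e) and b)))}.
T ((b implies c) or ((c iff (d or a)) iff ((c iff e) and b))): β-rule — branch into T (b implies c)  //  T ((c iff (d or a)) iff ((c iff e) and b)).
  branch 1 (add T (b implies c)):
    T (b implies c): β-rule — branch into F b  //  T c.
      branch 1.1 (add F b):
        ○ open, literals {b=0}.
      branch 1.2 (add T c):
        ○ open, literals {c=1}.
  branch 2 (add T ((c iff (d or a)) iff ((c iff e) and b))):
    T ((c iff (d or a)) iff ((c iff e) and b)): β-rule — branch into T (c iff (d or a)), T ((c iff e) and b)  //  F (c iff (d or a)), F ((c iff e) and b).
      branch 2.1 (add T (c iff (d or a)), T ((c iff e) and b)):
        T ((c iff e) and b): α-rule — add T (c iff e), T b.
        T (c iff (d or a)): β-rule — branch into T c, T (d or a)  //  F c, F (d or a).
          branch 2.1.1 (add T c, T (d or a)):
            T (c iff e): β-rule — branch into T c, T e  //  F c, F e.
              branch 2.1.1.1 (add T c, T e):
                T (d or a): β-rule — branch into T d  //  T a.
                  branch 2.1.1.1.1 (add T d):
                    ○ open, literals {b=1, c=1, d=1, e=1}.
                  branch 2.1.1.1.2 (add T a):
                    ○ open, literals {a=1, b=1, c=1, e=1}.
              branch 2.1.1.2 (add F c, F e):
                × closes — contains both c and not c.
          branch 2.1.2 (add F c, F (d or a)):
            F (d or a): α-rule — add F d, F a.
            T (c iff e): β-rule — branch into T c, T e  //  F c, F e.
              branch 2.1.2.1 (add T c, T e):
                × closes — contains both c and not c.
              branch 2.1.2.2 (add F c, F e):
                ○ open, literals {a=0, b=1, c=0, d=0, e=0}.
      branch 2.2 (add F (c iff (d or a)), F ((c iff e) and b)):
        F (c iff (d or a)): β-rule — branch into T c, F (d or a)  //  F c, T (d or a).
          branch 2.2.1 (add T c, F (d or a)):
            F (d or a): α-rule — add F d, F a.
            F ((c iff e) and b): β-rule — branch into F (c iff e)  //  F b.
              branch 2.2.1.1 (add F (c iff e)):
                F (c iff e): β-rule — branch into T c, F e  //  F c, T e.
                  branch 2.2.1.1.1 (add T c, F e):
                    ○ open, literals {a=0, c=1, d=0, e=0}.
                  branch 2.2.1.1.2 (add F c, T e):
                    × closes — contains both c and not c.
              branch 2.2.1.2 (add F b):
                ○ open, literals {a=0, b=0, c=1, d=0}.
          branch 2.2.2 (add F c, T (d or a)):
            F ((c iff e) and b): β-rule — branch into F (c iff e)  //  F b.
              branch 2.2.2.1 (add F (c iff e)):
                T (d or a): β-rule — branch into T d  //  T a.
                  branch 2.2.2.1.1 (add T d):
                    F (c iff e): β-rule — branch into T c, F e  //  F c, T e.
                      branch 2.2.2.1.1.1 (add T c, F e):
                        × closes — contains both c and not c.
                      branch 2.2.2.1.1.2 (add F c, T e):
                        ○ open, literals {c=0, d=1, e=1}.
                  branch 2.2.2.1.2 (add T a):
                    F (c iff e): β-rule — branch into T c, F e  //  F c, T e.
                      branch 2.2.2.1.2.1 (add T c, F e):
                        × closes — contains both c and not c.
                      branch 2.2.2.1.2.2 (add F c, T e):
                        ○ open, literals {a=1, c=0, e=1}.
              branch 2.2.2.2 (add F b):
                T (d or a): β-rule — branch into T d  //  T a.
                  branch 2.2.2.2.1 (add T d):
                    ○ open, literals {b=0, c=0, d=1}.
                  branch 2.2.2.2.2 (add T a):
                    ○ open, literals {a=1, b=0, c=0}.
5 branches closed, 11 open.
Each open branch fixes some atoms; the unmentioned ones are free. Counting distinct full assignments: branch {b=0} (a, c, d, e) contributes 16 new; branch {c=1} (a, b, d, e) contributes 8 new; branch {b=1, c=1, d=1, e=1} (a) contributes 0 new; branch {a=1, b=1, c=1, e=1} (d) contributes 0 new; branch {a=0, b=1, c=0, d=0, e=0} (none free) contributes 1 new; branch {a=0, c=1, d=0, e=0} (b) contributes 0 new; branch {a=0, b=0, c=1, d=0} (e) contributes 0 new; branch {c=0, d=1, e=1} (a, b) contributes 2 new; branch {a=1, c=0, e=1} (b, d) contributes 1 new; branch {b=0, c=0, d=1} (a, e) contributes 0 new; branch {a=1, b=0, c=0} (d, e) contributes 0 new. Total: 28.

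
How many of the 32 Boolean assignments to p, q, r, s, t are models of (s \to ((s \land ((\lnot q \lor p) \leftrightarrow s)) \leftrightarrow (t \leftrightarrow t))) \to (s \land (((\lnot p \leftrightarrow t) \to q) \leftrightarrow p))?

12

Initial set: {((s \to ((s \land ((\lnot q \lor p) \leftrightarrow s)) \leftrightarrow (t \leftrightarrow t))) \to (s \land (((\lnot p \leftrightarrow t) \to q) \leftrightarrow p)))}.
((s \to ((s \land ((\lnot q \lor p) \leftrightarrow s)) \leftrightarrow (t \leftrightarrow t))) \to (s \land (((\lnot p \leftrightarrow t) \to q) \leftrightarrow p))): β-rule — branch into \lnot (s \to ((s \land ((\lnot q \lor p) \leftrightarrow s)) \leftrightarrow (t \leftrightarrow t)))  //  (s \land (((\lnot p \leftrightarrow t) \to q) \leftrightarrow p)).
  branch 1 (add \lnot (s \to ((s \land ((\lnot q \lor p) \leftrightarrow s)) \leftrightarrow (t \leftrightarrow t)))):
    \lnot (s \to ((s \land ((\lnot q \lor p) \leftrightarrow s)) \leftrightarrow (t \leftrightarrow t))): α-rule — add s, \lnot ((s \land ((\lnot q \lor p) \leftrightarrow s)) \leftrightarrow (t \leftrightarrow t)).
    \lnot ((s \land ((\lnot q \lor p) \leftrightarrow s)) \leftrightarrow (t \leftrightarrow t)): β-rule — branch into (s \land ((\lnot q \lor p) \leftrightarrow s)), \lnot (t \leftrightarrow t)  //  \lnot (s \land ((\lnot q \lor p) \leftrightarrow s)), (t \leftrightarrow t).
      branch 1.1 (add (s \land ((\lnot q \lor p) \leftrightarrow s)), \lnot (t \leftrightarrow t)):
        (s \land ((\lnot q \lor p) \leftrightarrow s)): α-rule — add s, ((\lnot q \lor p) \leftrightarrow s).
        \lnot (t \leftrightarrow t): β-rule — branch into t, \lnot t  //  \lnot t, t.
          branch 1.1.1 (add t, \lnot t):
            × closes — contains both t and \lnot t.
          branch 1.1.2 (add \lnot t, t):
            × closes — contains both t and \lnot t.
      branch 1.2 (add \lnot (s \land ((\lnot q \lor p) \leftrightarrow s)), (t \leftrightarrow t)):
        \lnot (s \land ((\lnot q \lor p) \leftrightarrow s)): β-rule — branch into \lnot s  //  \lnot ((\lnot q \lor p) \leftrightarrow s).
          branch 1.2.1 (add \lnot s):
            × closes — contains both s and \lnot s.
          branch 1.2.2 (add \lnot ((\lnot q \lor p) \leftrightarrow s)):
            (t \leftrightarrow t): β-rule — branch into t, t  //  \lnot t, \lnot t.
              branch 1.2.2.1 (add t, t):
                \lnot ((\lnot q \lor p) \leftrightarrow s): β-rule — branch into (\lnot q \lor p), \lnot s  //  \lnot (\lnot q \lor p), s.
                  branch 1.2.2.1.1 (add (\lnot q \lor p), \lnot s):
                    × closes — contains both s and \lnot s.
                  branch 1.2.2.1.2 (add \lnot (\lnot q \lor p), s):
                    \lnot (\lnot q \lor p): α-rule — add \lnot \lnot q, \lnot p.
                    ○ open, literals {p=false, q=true, s=true, t=true}.
              branch 1.2.2.2 (add \lnot t, \lnot t):
                \lnot ((\lnot q \lor p) \leftrightarrow s): β-rule — branch into (\lnot q \lor p), \lnot s  //  \lnot (\lnot q \lor p), s.
                  branch 1.2.2.2.1 (add (\lnot q \lor p), \lnot s):
                    × closes — contains both s and \lnot s.
                  branch 1.2.2.2.2 (add \lnot (\lnot q \lor p), s):
                    \lnot (\lnot q \lor p): α-rule — add \lnot \lnot q, \lnot p.
                    ○ open, literals {p=false, q=true, s=true, t=false}.
  branch 2 (add (s \land (((\lnot p \leftrightarrow t) \to q) \leftrightarrow p))):
    (s \land (((\lnot p \leftrightarrow t) \to q) \leftrightarrow p)): α-rule — add s, (((\lnot p \leftrightarrow t) \to q) \leftrightarrow p).
    (((\lnot p \leftrightarrow t) \to q) \leftrightarrow p): β-rule — branch into ((\lnot p \leftrightarrow t) \to q), p  //  \lnot ((\lnot p \leftrightarrow t) \to q), \lnot p.
      branch 2.1 (add ((\lnot p \leftrightarrow t) \to q), p):
        ((\lnot p \leftrightarrow t) \to q): β-rule — branch into \lnot (\lnot p \leftrightarrow t)  //  q.
          branch 2.1.1 (add \lnot (\lnot p \leftrightarrow t)):
            \lnot (\lnot p \leftrightarrow t): β-rule — branch into \lnot p, \lnot t  //  \lnot \lnot p, t.
              branch 2.1.1.1 (add \lnot p, \lnot t):
                × closes — contains both p and \lnot p.
              branch 2.1.1.2 (add \lnot \lnot p, t):
                ○ open, literals {p=true, s=true, t=true}.
          branch 2.1.2 (add q):
            ○ open, literals {p=true, q=true, s=true}.
      branch 2.2 (add \lnot ((\lnot p \leftrightarrow t) \to q), \lnot p):
        \lnot ((\lnot p \leftrightarrow t) \to q): α-rule — add (\lnot p \leftrightarrow t), \lnot q.
        (\lnot p \leftrightarrow t): β-rule — branch into \lnot p, t  //  \lnot \lnot p, \lnot t.
          branch 2.2.1 (add \lnot p, t):
            ○ open, literals {p=false, q=false, s=true, t=true}.
          branch 2.2.2 (add \lnot \lnot p, \lnot t):
            × closes — contains both p and \lnot p.
7 branches closed, 5 open.
Each open branch fixes some atoms; the unmentioned ones are free. Counting distinct full assignments: branch {p=false, q=true, s=true, t=true} (r) contributes 2 new; branch {p=false, q=true, s=true, t=false} (r) contributes 2 new; branch {p=true, s=true, t=true} (q, r) contributes 4 new; branch {p=true, q=true, s=true} (r, t) contributes 2 new; branch {p=false, q=false, s=true, t=true} (r) contributes 2 new. Total: 12.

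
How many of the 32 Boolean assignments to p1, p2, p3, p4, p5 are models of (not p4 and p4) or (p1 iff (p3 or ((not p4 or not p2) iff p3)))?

Initial set: {((not p4 and p4) or (p1 iff (p3 or ((not p4 or not p2) iff p3))))}.
((not p4 and p4) or (p1 iff (p3 or ((not p4 or not p2) iff p3)))): β-rule — branch into (not p4 and p4)  //  (p1 iff (p3 or ((not p4 or not p2) iff p3))).
  branch 1 (add (not p4 and p4)):
    (not p4 and p4): α-rule — add not p4, p4.
    × closes — contains both p4 and not p4.
  branch 2 (add (p1 iff (p3 or ((not p4 or not p2) iff p3)))):
    (p1 iff (p3 or ((not p4 or not p2) iff p3))): β-rule — branch into p1, (p3 or ((not p4 or not p2) iff p3))  //  not p1, not (p3 or ((not p4 or not p2) iff p3)).
      branch 2.1 (add p1, (p3 or ((not p4 or not p2) iff p3))):
        (p3 or ((not p4 or not p2) iff p3)): β-rule — branch into p3  //  ((not p4 or not p2) iff p3).
          branch 2.1.1 (add p3):
            ○ open, literals {p1=T, p3=T}.
          branch 2.1.2 (add ((not p4 or not p2) iff p3)):
            ((not p4 or not p2) iff p3): β-rule — branch into (not p4 or not p2), p3  //  not (not p4 or not p2), not p3.
              branch 2.1.2.1 (add (not p4 or not p2), p3):
                (not p4 or not p2): β-rule — branch into not p4  //  not p2.
                  branch 2.1.2.1.1 (add not p4):
                    ○ open, literals {p1=T, p3=T, p4=F}.
                  branch 2.1.2.1.2 (add not p2):
                    ○ open, literals {p1=T, p2=F, p3=T}.
              branch 2.1.2.2 (add not (not p4 or not p2), not p3):
                not (not p4 or not p2): α-rule — add not not p4, not not p2.
                ○ open, literals {p1=T, p2=T, p3=F, p4=T}.
      branch 2.2 (add not p1, not (p3 or ((not p4 or not p2) iff p3))):
        not (p3 or ((not p4 or not p2) iff p3)): α-rule — add not p3, not ((not p4 or not p2) iff p3).
        not ((not p4 or not p2) iff p3): β-rule — branch into (not p4 or not p2), not p3  //  not (not p4 or not p2), p3.
          branch 2.2.1 (add (not p4 or not p2), not p3):
            (not p4 or not p2): β-rule — branch into not p4  //  not p2.
              branch 2.2.1.1 (add not p4):
                ○ open, literals {p1=F, p3=F, p4=F}.
              branch 2.2.1.2 (add not p2):
                ○ open, literals {p1=F, p2=F, p3=F}.
          branch 2.2.2 (add not (not p4 or not p2), p3):
            × closes — contains both p3 and not p3.
2 branches closed, 6 open.
Each open branch fixes some atoms; the unmentioned ones are free. Counting distinct full assignments: branch {p1=T, p3=T} (p2, p4, p5) contributes 8 new; branch {p1=T, p3=T, p4=F} (p2, p5) contributes 0 new; branch {p1=T, p2=F, p3=T} (p4, p5) contributes 0 new; branch {p1=T, p2=T, p3=F, p4=T} (p5) contributes 2 new; branch {p1=F, p3=F, p4=F} (p2, p5) contributes 4 new; branch {p1=F, p2=F, p3=F} (p4, p5) contributes 2 new. Total: 16.

16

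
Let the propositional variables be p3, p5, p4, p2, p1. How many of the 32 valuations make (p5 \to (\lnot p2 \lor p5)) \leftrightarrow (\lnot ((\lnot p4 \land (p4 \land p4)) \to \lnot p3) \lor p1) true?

Initial set: {((p5 \to (\lnot p2 \lor p5)) \leftrightarrow (\lnot ((\lnot p4 \land (p4 \land p4)) \to \lnot p3) \lor p1))}.
((p5 \to (\lnot p2 \lor p5)) \leftrightarrow (\lnot ((\lnot p4 \land (p4 \land p4)) \to \lnot p3) \lor p1)): β-rule — branch into (p5 \to (\lnot p2 \lor p5)), (\lnot ((\lnot p4 \land (p4 \land p4)) \to \lnot p3) \lor p1)  //  \lnot (p5 \to (\lnot p2 \lor p5)), \lnot (\lnot ((\lnot p4 \land (p4 \land p4)) \to \lnot p3) \lor p1).
  branch 1 (add (p5 \to (\lnot p2 \lor p5)), (\lnot ((\lnot p4 \land (p4 \land p4)) \to \lnot p3) \lor p1)):
    (p5 \to (\lnot p2 \lor p5)): β-rule — branch into \lnot p5  //  (\lnot p2 \lor p5).
      branch 1.1 (add \lnot p5):
        (\lnot ((\lnot p4 \land (p4 \land p4)) \to \lnot p3) \lor p1): β-rule — branch into \lnot ((\lnot p4 \land (p4 \land p4)) \to \lnot p3)  //  p1.
          branch 1.1.1 (add \lnot ((\lnot p4 \land (p4 \land p4)) \to \lnot p3)):
            \lnot ((\lnot p4 \land (p4 \land p4)) \to \lnot p3): α-rule — add (\lnot p4 \land (p4 \land p4)), \lnot \lnot p3.
            (\lnot p4 \land (p4 \land p4)): α-rule — add \lnot p4, (p4 \land p4).
            (p4 \land p4): α-rule — add p4, p4.
            × closes — contains both p4 and \lnot p4.
          branch 1.1.2 (add p1):
            ○ open, literals {p1=1, p5=0}.
      branch 1.2 (add (\lnot p2 \lor p5)):
        (\lnot ((\lnot p4 \land (p4 \land p4)) \to \lnot p3) \lor p1): β-rule — branch into \lnot ((\lnot p4 \land (p4 \land p4)) \to \lnot p3)  //  p1.
          branch 1.2.1 (add \lnot ((\lnot p4 \land (p4 \land p4)) \to \lnot p3)):
            \lnot ((\lnot p4 \land (p4 \land p4)) \to \lnot p3): α-rule — add (\lnot p4 \land (p4 \land p4)), \lnot \lnot p3.
            (\lnot p4 \land (p4 \land p4)): α-rule — add \lnot p4, (p4 \land p4).
            (p4 \land p4): α-rule — add p4, p4.
            × closes — contains both p4 and \lnot p4.
          branch 1.2.2 (add p1):
            (\lnot p2 \lor p5): β-rule — branch into \lnot p2  //  p5.
              branch 1.2.2.1 (add \lnot p2):
                ○ open, literals {p1=1, p2=0}.
              branch 1.2.2.2 (add p5):
                ○ open, literals {p1=1, p5=1}.
  branch 2 (add \lnot (p5 \to (\lnot p2 \lor p5)), \lnot (\lnot ((\lnot p4 \land (p4 \land p4)) \to \lnot p3) \lor p1)):
    \lnot (p5 \to (\lnot p2 \lor p5)): α-rule — add p5, \lnot (\lnot p2 \lor p5).
    \lnot (\lnot ((\lnot p4 \land (p4 \land p4)) \to \lnot p3) \lor p1): α-rule — add \lnot \lnot ((\lnot p4 \land (p4 \land p4)) \to \lnot p3), \lnot p1.
    \lnot (\lnot p2 \lor p5): α-rule — add \lnot \lnot p2, \lnot p5.
    × closes — contains both p5 and \lnot p5.
3 branches closed, 3 open.
Each open branch fixes some atoms; the unmentioned ones are free. Counting distinct full assignments: branch {p1=1, p5=0} (p3, p4, p2) contributes 8 new; branch {p1=1, p2=0} (p3, p5, p4) contributes 4 new; branch {p1=1, p5=1} (p3, p4, p2) contributes 4 new. Total: 16.

16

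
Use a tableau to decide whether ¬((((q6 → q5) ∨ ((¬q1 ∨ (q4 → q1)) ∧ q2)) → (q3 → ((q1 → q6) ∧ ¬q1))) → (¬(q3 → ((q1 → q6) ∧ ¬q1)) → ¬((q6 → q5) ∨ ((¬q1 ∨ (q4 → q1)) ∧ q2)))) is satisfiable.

Initial set: {¬((((q6 → q5) ∨ ((¬q1 ∨ (q4 → q1)) ∧ q2)) → (q3 → ((q1 → q6) ∧ ¬q1))) → (¬(q3 → ((q1 → q6) ∧ ¬q1)) → ¬((q6 → q5) ∨ ((¬q1 ∨ (q4 → q1)) ∧ q2))))}.
¬((((q6 → q5) ∨ ((¬q1 ∨ (q4 → q1)) ∧ q2)) → (q3 → ((q1 → q6) ∧ ¬q1))) → (¬(q3 → ((q1 → q6) ∧ ¬q1)) → ¬((q6 → q5) ∨ ((¬q1 ∨ (q4 → q1)) ∧ q2)))): α-rule — add (((q6 → q5) ∨ ((¬q1 ∨ (q4 → q1)) ∧ q2)) → (q3 → ((q1 → q6) ∧ ¬q1))), ¬(¬(q3 → ((q1 → q6) ∧ ¬q1)) → ¬((q6 → q5) ∨ ((¬q1 ∨ (q4 → q1)) ∧ q2))).
¬(¬(q3 → ((q1 → q6) ∧ ¬q1)) → ¬((q6 → q5) ∨ ((¬q1 ∨ (q4 → q1)) ∧ q2))): α-rule — add ¬(q3 → ((q1 → q6) ∧ ¬q1)), ¬¬((q6 → q5) ∨ ((¬q1 ∨ (q4 → q1)) ∧ q2)).
¬(q3 → ((q1 → q6) ∧ ¬q1)): α-rule — add q3, ¬((q1 → q6) ∧ ¬q1).
(((q6 → q5) ∨ ((¬q1 ∨ (q4 → q1)) ∧ q2)) → (q3 → ((q1 → q6) ∧ ¬q1))): β-rule — branch into ¬((q6 → q5) ∨ ((¬q1 ∨ (q4 → q1)) ∧ q2))  //  (q3 → ((q1 → q6) ∧ ¬q1)).
  branch 1 (add ¬((q6 → q5) ∨ ((¬q1 ∨ (q4 → q1)) ∧ q2))):
    ¬((q6 → q5) ∨ ((¬q1 ∨ (q4 → q1)) ∧ q2)): α-rule — add ¬(q6 → q5), ¬((¬q1 ∨ (q4 → q1)) ∧ q2).
    ¬(q6 → q5): α-rule — add q6, ¬q5.
    ¬¬((q6 → q5) ∨ ((¬q1 ∨ (q4 → q1)) ∧ q2)): β-rule — branch into (q6 → q5)  //  ((¬q1 ∨ (q4 → q1)) ∧ q2).
      branch 1.1 (add (q6 → q5)):
        ¬((q1 → q6) ∧ ¬q1): β-rule — branch into ¬(q1 → q6)  //  ¬¬q1.
          branch 1.1.1 (add ¬(q1 → q6)):
            ¬(q1 → q6): α-rule — add q1, ¬q6.
            × closes — contains both q6 and ¬q6.
          branch 1.1.2 (add ¬¬q1):
            ¬((¬q1 ∨ (q4 → q1)) ∧ q2): β-rule — branch into ¬(¬q1 ∨ (q4 → q1))  //  ¬q2.
              branch 1.1.2.1 (add ¬(¬q1 ∨ (q4 → q1))):
                ¬(¬q1 ∨ (q4 → q1)): α-rule — add ¬¬q1, ¬(q4 → q1).
                ¬(q4 → q1): α-rule — add q4, ¬q1.
                × closes — contains both q1 and ¬q1.
              branch 1.1.2.2 (add ¬q2):
                (q6 → q5): β-rule — branch into ¬q6  //  q5.
                  branch 1.1.2.2.1 (add ¬q6):
                    × closes — contains both q6 and ¬q6.
                  branch 1.1.2.2.2 (add q5):
                    × closes — contains both q5 and ¬q5.
      branch 1.2 (add ((¬q1 ∨ (q4 → q1)) ∧ q2)):
        ((¬q1 ∨ (q4 → q1)) ∧ q2): α-rule — add (¬q1 ∨ (q4 → q1)), q2.
        ¬((q1 → q6) ∧ ¬q1): β-rule — branch into ¬(q1 → q6)  //  ¬¬q1.
          branch 1.2.1 (add ¬(q1 → q6)):
            ¬(q1 → q6): α-rule — add q1, ¬q6.
            × closes — contains both q6 and ¬q6.
          branch 1.2.2 (add ¬¬q1):
            ¬((¬q1 ∨ (q4 → q1)) ∧ q2): β-rule — branch into ¬(¬q1 ∨ (q4 → q1))  //  ¬q2.
              branch 1.2.2.1 (add ¬(¬q1 ∨ (q4 → q1))):
                ¬(¬q1 ∨ (q4 → q1)): α-rule — add ¬¬q1, ¬(q4 → q1).
                ¬(q4 → q1): α-rule — add q4, ¬q1.
                × closes — contains both q1 and ¬q1.
              branch 1.2.2.2 (add ¬q2):
                × closes — contains both q2 and ¬q2.
  branch 2 (add (q3 → ((q1 → q6) ∧ ¬q1))):
    ¬¬((q6 → q5) ∨ ((¬q1 ∨ (q4 → q1)) ∧ q2)): β-rule — branch into (q6 → q5)  //  ((¬q1 ∨ (q4 → q1)) ∧ q2).
      branch 2.1 (add (q6 → q5)):
        ¬((q1 → q6) ∧ ¬q1): β-rule — branch into ¬(q1 → q6)  //  ¬¬q1.
          branch 2.1.1 (add ¬(q1 → q6)):
            ¬(q1 → q6): α-rule — add q1, ¬q6.
            (q3 → ((q1 → q6) ∧ ¬q1)): β-rule — branch into ¬q3  //  ((q1 → q6) ∧ ¬q1).
              branch 2.1.1.1 (add ¬q3):
                × closes — contains both q3 and ¬q3.
              branch 2.1.1.2 (add ((q1 → q6) ∧ ¬q1)):
                ((q1 → q6) ∧ ¬q1): α-rule — add (q1 → q6), ¬q1.
                × closes — contains both q1 and ¬q1.
          branch 2.1.2 (add ¬¬q1):
            (q3 → ((q1 → q6) ∧ ¬q1)): β-rule — branch into ¬q3  //  ((q1 → q6) ∧ ¬q1).
              branch 2.1.2.1 (add ¬q3):
                × closes — contains both q3 and ¬q3.
              branch 2.1.2.2 (add ((q1 → q6) ∧ ¬q1)):
                ((q1 → q6) ∧ ¬q1): α-rule — add (q1 → q6), ¬q1.
                × closes — contains both q1 and ¬q1.
      branch 2.2 (add ((¬q1 ∨ (q4 → q1)) ∧ q2)):
        ((¬q1 ∨ (q4 → q1)) ∧ q2): α-rule — add (¬q1 ∨ (q4 → q1)), q2.
        ¬((q1 → q6) ∧ ¬q1): β-rule — branch into ¬(q1 → q6)  //  ¬¬q1.
          branch 2.2.1 (add ¬(q1 → q6)):
            ¬(q1 → q6): α-rule — add q1, ¬q6.
            (q3 → ((q1 → q6) ∧ ¬q1)): β-rule — branch into ¬q3  //  ((q1 → q6) ∧ ¬q1).
              branch 2.2.1.1 (add ¬q3):
                × closes — contains both q3 and ¬q3.
              branch 2.2.1.2 (add ((q1 → q6) ∧ ¬q1)):
                ((q1 → q6) ∧ ¬q1): α-rule — add (q1 → q6), ¬q1.
                × closes — contains both q1 and ¬q1.
          branch 2.2.2 (add ¬¬q1):
            (q3 → ((q1 → q6) ∧ ¬q1)): β-rule — branch into ¬q3  //  ((q1 → q6) ∧ ¬q1).
              branch 2.2.2.1 (add ¬q3):
                × closes — contains both q3 and ¬q3.
              branch 2.2.2.2 (add ((q1 → q6) ∧ ¬q1)):
                ((q1 → q6) ∧ ¬q1): α-rule — add (q1 → q6), ¬q1.
                × closes — contains both q1 and ¬q1.
All 15 branches close.
Every branch closed; the formula is unsatisfiable.

Unsatisfiable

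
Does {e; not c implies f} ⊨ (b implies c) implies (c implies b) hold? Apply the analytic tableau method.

No

Initial set: {e; (not c implies f); not ((b implies c) implies (c implies b))}.
not ((b implies c) implies (c implies b)): α-rule — add (b implies c), not (c implies b).
not (c implies b): α-rule — add c, not b.
(not c implies f): β-rule — branch into not not c  //  f.
  branch 1 (add not not c):
    (b implies c): β-rule — branch into not b  //  c.
      branch 1.1 (add not b):
        ○ open, literals {b=false, c=true, e=true}.
      branch 1.2 (add c):
        ○ open, literals {b=false, c=true, e=true}.
  branch 2 (add f):
    (b implies c): β-rule — branch into not b  //  c.
      branch 2.1 (add not b):
        ○ open, literals {b=false, c=true, e=true, f=true}.
      branch 2.2 (add c):
        ○ open, literals {b=false, c=true, e=true, f=true}.
0 branches closed, 4 open.
An open branch gives a countermodel: b=false, c=true, e=true (unmentioned atoms arbitrary); the premises hold there but the conclusion fails.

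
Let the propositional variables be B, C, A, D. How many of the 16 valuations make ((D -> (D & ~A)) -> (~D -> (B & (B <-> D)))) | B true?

12

Initial set: {T (((D -> (D & ~A)) -> (~D -> (B & (B <-> D)))) | B)}.
T (((D -> (D & ~A)) -> (~D -> (B & (B <-> D)))) | B): β-rule — branch into T ((D -> (D & ~A)) -> (~D -> (B & (B <-> D))))  //  T B.
  branch 1 (add T ((D -> (D & ~A)) -> (~D -> (B & (B <-> D))))):
    T ((D -> (D & ~A)) -> (~D -> (B & (B <-> D)))): β-rule — branch into F (D -> (D & ~A))  //  T (~D -> (B & (B <-> D))).
      branch 1.1 (add F (D -> (D & ~A))):
        F (D -> (D & ~A)): α-rule — add T D, F (D & ~A).
        F (D & ~A): β-rule — branch into F D  //  F ~A.
          branch 1.1.1 (add F D):
            × closes — contains both D and ~D.
          branch 1.1.2 (add F ~A):
            ○ open, literals {A=true, D=true}.
      branch 1.2 (add T (~D -> (B & (B <-> D)))):
        T (~D -> (B & (B <-> D))): β-rule — branch into F ~D  //  T (B & (B <-> D)).
          branch 1.2.1 (add F ~D):
            ○ open, literals {D=true}.
          branch 1.2.2 (add T (B & (B <-> D))):
            T (B & (B <-> D)): α-rule — add T B, T (B <-> D).
            T (B <-> D): β-rule — branch into T B, T D  //  F B, F D.
              branch 1.2.2.1 (add T B, T D):
                ○ open, literals {B=true, D=true}.
              branch 1.2.2.2 (add F B, F D):
                × closes — contains both B and ~B.
  branch 2 (add T B):
    ○ open, literals {B=true}.
2 branches closed, 4 open.
Each open branch fixes some atoms; the unmentioned ones are free. Counting distinct full assignments: branch {A=true, D=true} (B, C) contributes 4 new; branch {D=true} (B, C, A) contributes 4 new; branch {B=true, D=true} (C, A) contributes 0 new; branch {B=true} (C, A, D) contributes 4 new. Total: 12.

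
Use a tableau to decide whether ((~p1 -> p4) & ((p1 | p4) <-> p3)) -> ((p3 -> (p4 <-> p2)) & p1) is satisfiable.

Satisfiable

Initial set: {T (((~p1 -> p4) & ((p1 | p4) <-> p3)) -> ((p3 -> (p4 <-> p2)) & p1))}.
T (((~p1 -> p4) & ((p1 | p4) <-> p3)) -> ((p3 -> (p4 <-> p2)) & p1)): β-rule — branch into F ((~p1 -> p4) & ((p1 | p4) <-> p3))  //  T ((p3 -> (p4 <-> p2)) & p1).
  branch 1 (add F ((~p1 -> p4) & ((p1 | p4) <-> p3))):
    F ((~p1 -> p4) & ((p1 | p4) <-> p3)): β-rule — branch into F (~p1 -> p4)  //  F ((p1 | p4) <-> p3).
      branch 1.1 (add F (~p1 -> p4)):
        F (~p1 -> p4): α-rule — add T ~p1, F p4.
        ○ open, literals {p1=false, p4=false}.
      branch 1.2 (add F ((p1 | p4) <-> p3)):
        F ((p1 | p4) <-> p3): β-rule — branch into T (p1 | p4), F p3  //  F (p1 | p4), T p3.
          branch 1.2.1 (add T (p1 | p4), F p3):
            T (p1 | p4): β-rule — branch into T p1  //  T p4.
              branch 1.2.1.1 (add T p1):
                ○ open, literals {p1=true, p3=false}.
              branch 1.2.1.2 (add T p4):
                ○ open, literals {p3=false, p4=true}.
          branch 1.2.2 (add F (p1 | p4), T p3):
            F (p1 | p4): α-rule — add F p1, F p4.
            ○ open, literals {p1=false, p3=true, p4=false}.
  branch 2 (add T ((p3 -> (p4 <-> p2)) & p1)):
    T ((p3 -> (p4 <-> p2)) & p1): α-rule — add T (p3 -> (p4 <-> p2)), T p1.
    T (p3 -> (p4 <-> p2)): β-rule — branch into F p3  //  T (p4 <-> p2).
      branch 2.1 (add F p3):
        ○ open, literals {p1=true, p3=false}.
      branch 2.2 (add T (p4 <-> p2)):
        T (p4 <-> p2): β-rule — branch into T p4, T p2  //  F p4, F p2.
          branch 2.2.1 (add T p4, T p2):
            ○ open, literals {p1=true, p2=true, p4=true}.
          branch 2.2.2 (add F p4, F p2):
            ○ open, literals {p1=true, p2=false, p4=false}.
0 branches closed, 7 open.
An open branch gives a satisfying assignment: p1=false, p4=false.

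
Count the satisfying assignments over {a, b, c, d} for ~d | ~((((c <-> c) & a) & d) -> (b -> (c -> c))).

Initial set: {(~d | ~((((c <-> c) & a) & d) -> (b -> (c -> c))))}.
(~d | ~((((c <-> c) & a) & d) -> (b -> (c -> c)))): β-rule — branch into ~d  //  ~((((c <-> c) & a) & d) -> (b -> (c -> c))).
  branch 1 (add ~d):
    ○ open, literals {d=false}.
  branch 2 (add ~((((c <-> c) & a) & d) -> (b -> (c -> c)))):
    ~((((c <-> c) & a) & d) -> (b -> (c -> c))): α-rule — add (((c <-> c) & a) & d), ~(b -> (c -> c)).
    (((c <-> c) & a) & d): α-rule — add ((c <-> c) & a), d.
    ~(b -> (c -> c)): α-rule — add b, ~(c -> c).
    ((c <-> c) & a): α-rule — add (c <-> c), a.
    ~(c -> c): α-rule — add c, ~c.
    × closes — contains both c and ~c.
1 branch closed, 1 open.
Each open branch fixes some atoms; the unmentioned ones are free. Counting distinct full assignments: branch {d=false} (a, b, c) contributes 8 new. Total: 8.

8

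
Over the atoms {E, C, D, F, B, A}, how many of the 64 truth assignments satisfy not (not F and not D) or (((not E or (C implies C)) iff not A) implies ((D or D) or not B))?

Initial set: {(not (not F and not D) or (((not E or (C implies C)) iff not A) implies ((D or D) or not B)))}.
(not (not F and not D) or (((not E or (C implies C)) iff not A) implies ((D or D) or not B))): β-rule — branch into not (not F and not D)  //  (((not E or (C implies C)) iff not A) implies ((D or D) or not B)).
  branch 1 (add not (not F and not D)):
    not (not F and not D): β-rule — branch into not not F  //  not not D.
      branch 1.1 (add not not F):
        ○ open, literals {F=T}.
      branch 1.2 (add not not D):
        ○ open, literals {D=T}.
  branch 2 (add (((not E or (C implies C)) iff not A) implies ((D or D) or not B))):
    (((not E or (C implies C)) iff not A) implies ((D or D) or not B)): β-rule — branch into not ((not E or (C implies C)) iff not A)  //  ((D or D) or not B).
      branch 2.1 (add not ((not E or (C implies C)) iff not A)):
        not ((not E or (C implies C)) iff not A): β-rule — branch into (not E or (C implies C)), not not A  //  not (not E or (C implies C)), not A.
          branch 2.1.1 (add (not E or (C implies C)), not not A):
            (not E or (C implies C)): β-rule — branch into not E  //  (C implies C).
              branch 2.1.1.1 (add not E):
                ○ open, literals {A=T, E=F}.
              branch 2.1.1.2 (add (C implies C)):
                (C implies C): β-rule — branch into not C  //  C.
                  branch 2.1.1.2.1 (add not C):
                    ○ open, literals {A=T, C=F}.
                  branch 2.1.1.2.2 (add C):
                    ○ open, literals {A=T, C=T}.
          branch 2.1.2 (add not (not E or (C implies C)), not A):
            not (not E or (C implies C)): α-rule — add not not E, not (C implies C).
            not (C implies C): α-rule — add C, not C.
            × closes — contains both C and not C.
      branch 2.2 (add ((D or D) or not B)):
        ((D or D) or not B): β-rule — branch into (D or D)  //  not B.
          branch 2.2.1 (add (D or D)):
            (D or D): β-rule — branch into D  //  D.
              branch 2.2.1.1 (add D):
                ○ open, literals {D=T}.
              branch 2.2.1.2 (add D):
                ○ open, literals {D=T}.
          branch 2.2.2 (add not B):
            ○ open, literals {B=F}.
1 branch closed, 8 open.
Each open branch fixes some atoms; the unmentioned ones are free. Counting distinct full assignments: branch {F=T} (E, C, D, B, A) contributes 32 new; branch {D=T} (E, C, F, B, A) contributes 16 new; branch {A=T, E=F} (C, D, F, B) contributes 4 new; branch {A=T, C=F} (E, D, F, B) contributes 2 new; branch {A=T, C=T} (E, D, F, B) contributes 2 new; branch {D=T} (E, C, F, B, A) contributes 0 new; branch {D=T} (E, C, F, B, A) contributes 0 new; branch {B=F} (E, C, D, F, A) contributes 4 new. Total: 60.

60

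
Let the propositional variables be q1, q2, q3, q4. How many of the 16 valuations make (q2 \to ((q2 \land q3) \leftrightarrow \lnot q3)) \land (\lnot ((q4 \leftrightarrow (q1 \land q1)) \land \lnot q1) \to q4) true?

Initial set: {T ((q2 \to ((q2 \land q3) \leftrightarrow \lnot q3)) \land (\lnot ((q4 \leftrightarrow (q1 \land q1)) \land \lnot q1) \to q4))}.
T ((q2 \to ((q2 \land q3) \leftrightarrow \lnot q3)) \land (\lnot ((q4 \leftrightarrow (q1 \land q1)) \land \lnot q1) \to q4)): α-rule — add T (q2 \to ((q2 \land q3) \leftrightarrow \lnot q3)), T (\lnot ((q4 \leftrightarrow (q1 \land q1)) \land \lnot q1) \to q4).
T (q2 \to ((q2 \land q3) \leftrightarrow \lnot q3)): β-rule — branch into F q2  //  T ((q2 \land q3) \leftrightarrow \lnot q3).
  branch 1 (add F q2):
    T (\lnot ((q4 \leftrightarrow (q1 \land q1)) \land \lnot q1) \to q4): β-rule — branch into F \lnot ((q4 \leftrightarrow (q1 \land q1)) \land \lnot q1)  //  T q4.
      branch 1.1 (add F \lnot ((q4 \leftrightarrow (q1 \land q1)) \land \lnot q1)):
        F \lnot ((q4 \leftrightarrow (q1 \land q1)) \land \lnot q1): α-rule — add T (q4 \leftrightarrow (q1 \land q1)), T \lnot q1.
        T (q4 \leftrightarrow (q1 \land q1)): β-rule — branch into T q4, T (q1 \land q1)  //  F q4, F (q1 \land q1).
          branch 1.1.1 (add T q4, T (q1 \land q1)):
            T (q1 \land q1): α-rule — add T q1, T q1.
            × closes — contains both q1 and \lnot q1.
          branch 1.1.2 (add F q4, F (q1 \land q1)):
            F (q1 \land q1): β-rule — branch into F q1  //  F q1.
              branch 1.1.2.1 (add F q1):
                ○ open, literals {q1=false, q2=false, q4=false}.
              branch 1.1.2.2 (add F q1):
                ○ open, literals {q1=false, q2=false, q4=false}.
      branch 1.2 (add T q4):
        ○ open, literals {q2=false, q4=true}.
  branch 2 (add T ((q2 \land q3) \leftrightarrow \lnot q3)):
    T (\lnot ((q4 \leftrightarrow (q1 \land q1)) \land \lnot q1) \to q4): β-rule — branch into F \lnot ((q4 \leftrightarrow (q1 \land q1)) \land \lnot q1)  //  T q4.
      branch 2.1 (add F \lnot ((q4 \leftrightarrow (q1 \land q1)) \land \lnot q1)):
        F \lnot ((q4 \leftrightarrow (q1 \land q1)) \land \lnot q1): α-rule — add T (q4 \leftrightarrow (q1 \land q1)), T \lnot q1.
        T ((q2 \land q3) \leftrightarrow \lnot q3): β-rule — branch into T (q2 \land q3), T \lnot q3  //  F (q2 \land q3), F \lnot q3.
          branch 2.1.1 (add T (q2 \land q3), T \lnot q3):
            T (q2 \land q3): α-rule — add T q2, T q3.
            × closes — contains both q3 and \lnot q3.
          branch 2.1.2 (add F (q2 \land q3), F \lnot q3):
            T (q4 \leftrightarrow (q1 \land q1)): β-rule — branch into T q4, T (q1 \land q1)  //  F q4, F (q1 \land q1).
              branch 2.1.2.1 (add T q4, T (q1 \land q1)):
                T (q1 \land q1): α-rule — add T q1, T q1.
                × closes — contains both q1 and \lnot q1.
              branch 2.1.2.2 (add F q4, F (q1 \land q1)):
                F (q2 \land q3): β-rule — branch into F q2  //  F q3.
                  branch 2.1.2.2.1 (add F q2):
                    F (q1 \land q1): β-rule — branch into F q1  //  F q1.
                      branch 2.1.2.2.1.1 (add F q1):
                        ○ open, literals {q1=false, q2=false, q3=true, q4=false}.
                      branch 2.1.2.2.1.2 (add F q1):
                        ○ open, literals {q1=false, q2=false, q3=true, q4=false}.
                  branch 2.1.2.2.2 (add F q3):
                    × closes — contains both q3 and \lnot q3.
      branch 2.2 (add T q4):
        T ((q2 \land q3) \leftrightarrow \lnot q3): β-rule — branch into T (q2 \land q3), T \lnot q3  //  F (q2 \land q3), F \lnot q3.
          branch 2.2.1 (add T (q2 \land q3), T \lnot q3):
            T (q2 \land q3): α-rule — add T q2, T q3.
            × closes — contains both q3 and \lnot q3.
          branch 2.2.2 (add F (q2 \land q3), F \lnot q3):
            F (q2 \land q3): β-rule — branch into F q2  //  F q3.
              branch 2.2.2.1 (add F q2):
                ○ open, literals {q2=false, q3=true, q4=true}.
              branch 2.2.2.2 (add F q3):
                × closes — contains both q3 and \lnot q3.
6 branches closed, 6 open.
Each open branch fixes some atoms; the unmentioned ones are free. Counting distinct full assignments: branch {q1=false, q2=false, q4=false} (q3) contributes 2 new; branch {q1=false, q2=false, q4=false} (q3) contributes 0 new; branch {q2=false, q4=true} (q1, q3) contributes 4 new; branch {q1=false, q2=false, q3=true, q4=false} (none free) contributes 0 new; branch {q1=false, q2=false, q3=true, q4=false} (none free) contributes 0 new; branch {q2=false, q3=true, q4=true} (q1) contributes 0 new. Total: 6.

6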